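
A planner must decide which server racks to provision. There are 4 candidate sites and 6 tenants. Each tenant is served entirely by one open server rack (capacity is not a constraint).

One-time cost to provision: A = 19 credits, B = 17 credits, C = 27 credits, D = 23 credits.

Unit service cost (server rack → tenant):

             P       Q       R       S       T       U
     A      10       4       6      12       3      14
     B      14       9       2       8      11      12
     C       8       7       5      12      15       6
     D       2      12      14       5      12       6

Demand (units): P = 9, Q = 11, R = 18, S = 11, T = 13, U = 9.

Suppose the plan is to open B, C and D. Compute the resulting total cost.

Each tenant is assigned to its cheapest site among the open ones.
{B, C, D}: P→D 2·9=18, Q→C 7·11=77, R→B 2·18=36, S→D 5·11=55, T→B 11·13=143, U→C 6·9=54. Service 383; fixed 67; total 450.

Total cost: 450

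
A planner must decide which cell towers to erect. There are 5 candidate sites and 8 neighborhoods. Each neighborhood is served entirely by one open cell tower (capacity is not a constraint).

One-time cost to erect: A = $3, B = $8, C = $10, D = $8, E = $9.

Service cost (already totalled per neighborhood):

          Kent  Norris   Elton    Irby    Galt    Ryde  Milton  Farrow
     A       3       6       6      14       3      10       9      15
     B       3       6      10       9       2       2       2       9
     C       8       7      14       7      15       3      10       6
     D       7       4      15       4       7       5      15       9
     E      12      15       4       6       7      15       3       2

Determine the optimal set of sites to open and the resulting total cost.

For any fixed open set, each neighborhood goes to its cheapest open site; total = fixed + service.
{B, E}: Kent→B 3, Norris→B 6, Elton→E 4, Irby→E 6, Galt→B 2, Ryde→B 2, Milton→B 2, Farrow→E 2. Service 27; fixed 17; total 44.
{A, B, E}: Kent→A 3, Norris→A 6, Elton→E 4, Irby→E 6, Galt→B 2, Ryde→B 2, Milton→B 2, Farrow→E 2. Service 27; fixed 20; total 47.
{A, D, E}: Kent→A 3, Norris→D 4, Elton→E 4, Irby→D 4, Galt→A 3, Ryde→D 5, Milton→E 3, Farrow→E 2. Service 28; fixed 20; total 48.
{A, B, C, D, E}: service 23 + fixed 38 = 61
No other subset beats 44.

Open B and E; minimum total cost 44.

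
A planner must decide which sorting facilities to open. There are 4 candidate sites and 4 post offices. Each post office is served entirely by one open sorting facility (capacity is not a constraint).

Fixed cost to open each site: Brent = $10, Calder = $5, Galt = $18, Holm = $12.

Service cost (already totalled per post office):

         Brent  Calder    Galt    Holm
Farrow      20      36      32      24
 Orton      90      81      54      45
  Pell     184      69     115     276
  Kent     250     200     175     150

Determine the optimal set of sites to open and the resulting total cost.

For any fixed open set, each post office goes to its cheapest open site; total = fixed + service.
{Calder, Holm}: Farrow→Holm 24, Orton→Holm 45, Pell→Calder 69, Kent→Holm 150. Service 288; fixed 17; total 305.
{Brent, Calder, Holm}: service 284 + fixed 27 = 311
{Calder, Galt, Holm}: service 288 + fixed 35 = 323
{Brent, Calder, Galt, Holm}: service 284 + fixed 45 = 329
No other subset beats 305.

Open Calder and Holm; minimum total cost 305.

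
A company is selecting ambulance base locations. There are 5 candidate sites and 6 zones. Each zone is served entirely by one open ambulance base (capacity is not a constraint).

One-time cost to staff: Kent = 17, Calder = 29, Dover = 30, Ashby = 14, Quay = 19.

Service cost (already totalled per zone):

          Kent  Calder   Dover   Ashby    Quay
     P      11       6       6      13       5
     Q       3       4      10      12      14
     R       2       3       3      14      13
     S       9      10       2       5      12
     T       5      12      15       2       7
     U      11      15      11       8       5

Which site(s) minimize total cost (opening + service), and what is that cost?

For any fixed open set, each zone goes to its cheapest open site; total = fixed + service.
{Kent}: P→Kent 11, Q→Kent 3, R→Kent 2, S→Kent 9, T→Kent 5, U→Kent 11. Service 41; fixed 17; total 58.
{Kent, Ashby}: service 31 + fixed 31 = 62
{Kent, Quay}: service 29 + fixed 36 = 65
{Kent, Calder, Dover, Ashby, Quay}: service 19 + fixed 109 = 128
No other subset beats 58.

Open Kent only; minimum total cost 58.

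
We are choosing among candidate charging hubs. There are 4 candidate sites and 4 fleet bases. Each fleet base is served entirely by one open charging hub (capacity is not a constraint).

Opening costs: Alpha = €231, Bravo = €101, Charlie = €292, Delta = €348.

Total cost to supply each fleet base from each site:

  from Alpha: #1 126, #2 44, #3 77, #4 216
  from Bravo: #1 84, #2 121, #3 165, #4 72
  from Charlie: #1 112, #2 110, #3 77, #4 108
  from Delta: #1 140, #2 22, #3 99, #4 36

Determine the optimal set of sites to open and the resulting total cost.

For any fixed open set, each fleet base goes to its cheapest open site; total = fixed + service.
{Bravo}: #1→Bravo 84, #2→Bravo 121, #3→Bravo 165, #4→Bravo 72. Service 442; fixed 101; total 543.
{Alpha, Bravo}: #1→Bravo 84, #2→Alpha 44, #3→Alpha 77, #4→Bravo 72. Service 277; fixed 332; total 609.
{Delta}: service 297 + fixed 348 = 645
{Alpha, Bravo, Charlie, Delta}: service 219 + fixed 972 = 1191
No other subset beats 543.

Open Bravo only; minimum total cost 543.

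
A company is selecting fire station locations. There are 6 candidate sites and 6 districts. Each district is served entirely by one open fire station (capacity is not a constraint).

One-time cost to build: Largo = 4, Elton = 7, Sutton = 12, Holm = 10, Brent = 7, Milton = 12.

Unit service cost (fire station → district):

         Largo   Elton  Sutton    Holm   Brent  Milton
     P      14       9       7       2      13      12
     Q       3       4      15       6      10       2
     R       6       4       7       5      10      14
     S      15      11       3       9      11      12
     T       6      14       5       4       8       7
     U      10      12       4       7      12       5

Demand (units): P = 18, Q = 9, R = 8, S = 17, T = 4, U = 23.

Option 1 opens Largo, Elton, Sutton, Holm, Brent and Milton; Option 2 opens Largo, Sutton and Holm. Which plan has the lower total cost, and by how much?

Option 2 is cheaper by 9.

Option 1: {Largo, Elton, Sutton, Holm, Brent, Milton}: P→Holm 2·18=36, Q→Milton 2·9=18, R→Elton 4·8=32, S→Sutton 3·17=51, T→Holm 4·4=16, U→Sutton 4·23=92. Service 245; fixed 52; total 297.
Option 2: {Largo, Sutton, Holm}: P→Holm 2·18=36, Q→Largo 3·9=27, R→Holm 5·8=40, S→Sutton 3·17=51, T→Holm 4·4=16, U→Sutton 4·23=92. Service 262; fixed 26; total 288.
Difference: |297 − 288| = 9.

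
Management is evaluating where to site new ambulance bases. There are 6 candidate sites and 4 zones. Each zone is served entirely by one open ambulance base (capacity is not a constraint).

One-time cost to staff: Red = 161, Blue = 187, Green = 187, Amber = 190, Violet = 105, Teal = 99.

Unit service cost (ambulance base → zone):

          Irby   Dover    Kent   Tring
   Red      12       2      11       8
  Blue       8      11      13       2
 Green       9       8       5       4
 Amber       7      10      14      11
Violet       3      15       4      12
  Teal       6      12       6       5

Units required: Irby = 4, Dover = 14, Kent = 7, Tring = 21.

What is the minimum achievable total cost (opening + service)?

For any fixed open set, each zone goes to its cheapest open site; total = fixed + service.
{Teal}: Irby→Teal 6·4=24, Dover→Teal 12·14=168, Kent→Teal 6·7=42, Tring→Teal 5·21=105. Service 339; fixed 99; total 438.
{Green}: Irby→Green 9·4=36, Dover→Green 8·14=112, Kent→Green 5·7=35, Tring→Green 4·21=84. Service 267; fixed 187; total 454.
{Red, Teal}: Irby→Teal 6·4=24, Dover→Red 2·14=28, Kent→Teal 6·7=42, Tring→Teal 5·21=105. Service 199; fixed 260; total 459.
{Red, Blue, Green, Amber, Violet, Teal}: service 110 + fixed 929 = 1039
No other subset beats 438.

Minimum total cost: 438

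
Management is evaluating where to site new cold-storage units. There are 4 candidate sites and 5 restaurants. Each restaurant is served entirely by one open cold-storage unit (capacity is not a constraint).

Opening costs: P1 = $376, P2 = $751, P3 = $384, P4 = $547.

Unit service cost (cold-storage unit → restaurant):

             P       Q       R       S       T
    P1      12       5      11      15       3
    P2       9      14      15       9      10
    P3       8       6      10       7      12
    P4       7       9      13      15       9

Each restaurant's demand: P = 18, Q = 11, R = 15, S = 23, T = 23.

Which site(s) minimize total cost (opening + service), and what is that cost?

For any fixed open set, each restaurant goes to its cheapest open site; total = fixed + service.
{P3}: P→P3 8·18=144, Q→P3 6·11=66, R→P3 10·15=150, S→P3 7·23=161, T→P3 12·23=276. Service 797; fixed 384; total 1181.
{P1}: service 850 + fixed 376 = 1226
{P1, P3}: P→P3 8·18=144, Q→P1 5·11=55, R→P3 10·15=150, S→P3 7·23=161, T→P1 3·23=69. Service 579; fixed 760; total 1339.
{P1, P2, P3, P4}: service 561 + fixed 2058 = 2619
(All 15 nonempty subsets were checked; P3 only is lowest.)

Open P3 only; minimum total cost 1181.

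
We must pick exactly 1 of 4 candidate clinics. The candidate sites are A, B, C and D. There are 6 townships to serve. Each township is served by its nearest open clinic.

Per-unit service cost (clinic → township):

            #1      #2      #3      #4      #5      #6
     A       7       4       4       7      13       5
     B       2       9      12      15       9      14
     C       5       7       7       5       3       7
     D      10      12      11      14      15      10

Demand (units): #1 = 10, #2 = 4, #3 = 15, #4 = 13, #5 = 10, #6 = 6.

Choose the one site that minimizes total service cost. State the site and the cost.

Choose C only; total service cost 320.

With exactly 1 open, each township uses its cheapest among the chosen.
{C}: #1→C 5·10=50, #2→C 7·4=28, #3→C 7·15=105, #4→C 5·13=65, #5→C 3·10=30, #6→C 7·6=42. Service cost 320.
{A}: service cost 397
{B}: service cost 605
Among all 4 size-1 choices, {C} is lowest.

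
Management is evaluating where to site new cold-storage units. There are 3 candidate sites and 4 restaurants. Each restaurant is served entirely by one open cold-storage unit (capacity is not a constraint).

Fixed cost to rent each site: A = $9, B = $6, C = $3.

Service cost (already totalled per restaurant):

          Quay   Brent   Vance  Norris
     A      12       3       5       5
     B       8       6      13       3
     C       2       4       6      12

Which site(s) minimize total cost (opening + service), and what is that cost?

Open B and C; minimum total cost 24.

For any fixed open set, each restaurant goes to its cheapest open site; total = fixed + service.
{B, C}: Quay→C 2, Brent→C 4, Vance→C 6, Norris→B 3. Service 15; fixed 9; total 24.
{A, C}: service 15 + fixed 12 = 27
{C}: service 24 + fixed 3 = 27
{A, B, C}: service 13 + fixed 18 = 31
No other subset beats 24.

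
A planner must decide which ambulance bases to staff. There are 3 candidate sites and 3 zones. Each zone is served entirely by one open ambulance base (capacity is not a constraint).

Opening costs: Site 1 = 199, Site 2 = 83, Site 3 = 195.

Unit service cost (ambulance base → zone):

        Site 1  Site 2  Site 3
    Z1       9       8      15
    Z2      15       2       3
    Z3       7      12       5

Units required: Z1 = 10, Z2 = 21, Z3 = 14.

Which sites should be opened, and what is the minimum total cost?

Open Site 2 only; minimum total cost 373.

For any fixed open set, each zone goes to its cheapest open site; total = fixed + service.
{Site 2}: Z1→Site 2 8·10=80, Z2→Site 2 2·21=42, Z3→Site 2 12·14=168. Service 290; fixed 83; total 373.
{Site 2, Site 3}: service 192 + fixed 278 = 470
{Site 3}: service 283 + fixed 195 = 478
{Site 1, Site 2, Site 3}: service 192 + fixed 477 = 669
No other subset beats 373.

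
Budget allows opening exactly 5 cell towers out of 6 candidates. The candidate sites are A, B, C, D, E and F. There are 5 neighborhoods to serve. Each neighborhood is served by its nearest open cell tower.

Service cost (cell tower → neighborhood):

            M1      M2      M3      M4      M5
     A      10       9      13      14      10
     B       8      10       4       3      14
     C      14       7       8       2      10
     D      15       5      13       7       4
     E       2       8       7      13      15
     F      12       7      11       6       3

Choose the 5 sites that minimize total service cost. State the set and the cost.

Choose B, C, D, E and F; total service cost 16.

With exactly 5 open, each neighborhood uses its cheapest among the chosen.
{B, C, D, E, F}: M1→E 2, M2→D 5, M3→B 4, M4→C 2, M5→F 3. Service cost 16.
{A, B, C, D, E}: service cost 17
{A, B, D, E, F}: service cost 17
Among all 6 size-5 choices, {B, C, D, E, F} is lowest.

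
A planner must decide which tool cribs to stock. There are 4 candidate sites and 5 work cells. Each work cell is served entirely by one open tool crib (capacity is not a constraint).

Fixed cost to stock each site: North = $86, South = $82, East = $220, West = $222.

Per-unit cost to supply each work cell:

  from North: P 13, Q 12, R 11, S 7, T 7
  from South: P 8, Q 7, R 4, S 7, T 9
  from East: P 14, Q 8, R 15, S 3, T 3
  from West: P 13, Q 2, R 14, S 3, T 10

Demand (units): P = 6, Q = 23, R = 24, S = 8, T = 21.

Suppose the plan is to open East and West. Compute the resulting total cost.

Each work cell is assigned to its cheapest site among the open ones.
{East, West}: P→West 13·6=78, Q→West 2·23=46, R→West 14·24=336, S→East 3·8=24, T→East 3·21=63. Service 547; fixed 442; total 989.

Total cost: 989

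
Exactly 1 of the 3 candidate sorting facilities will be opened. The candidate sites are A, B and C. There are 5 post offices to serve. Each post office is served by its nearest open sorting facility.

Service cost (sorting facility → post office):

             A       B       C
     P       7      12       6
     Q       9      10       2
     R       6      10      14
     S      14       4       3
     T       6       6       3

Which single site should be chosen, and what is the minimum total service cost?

With exactly 1 open, each post office uses its cheapest among the chosen.
{C}: P→C 6, Q→C 2, R→C 14, S→C 3, T→C 3. Service cost 28.
{A}: service cost 42
{B}: service cost 42
Among all 3 size-1 choices, {C} is lowest.

Choose C only; total service cost 28.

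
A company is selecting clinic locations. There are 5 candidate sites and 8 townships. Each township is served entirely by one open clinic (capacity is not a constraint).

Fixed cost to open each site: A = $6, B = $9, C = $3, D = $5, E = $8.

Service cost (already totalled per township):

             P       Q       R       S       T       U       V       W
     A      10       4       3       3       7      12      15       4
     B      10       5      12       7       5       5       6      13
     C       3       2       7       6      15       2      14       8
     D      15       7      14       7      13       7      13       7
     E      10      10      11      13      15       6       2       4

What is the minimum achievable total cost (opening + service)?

Minimum total cost: 43

For any fixed open set, each township goes to its cheapest open site; total = fixed + service.
{A, C, E}: P→C 3, Q→C 2, R→A 3, S→A 3, T→A 7, U→C 2, V→E 2, W→A 4. Service 26; fixed 17; total 43.
{A, B, C}: service 28 + fixed 18 = 46
{A, C}: service 38 + fixed 9 = 47
{A, B, C, D, E}: service 24 + fixed 31 = 55
No other subset beats 43.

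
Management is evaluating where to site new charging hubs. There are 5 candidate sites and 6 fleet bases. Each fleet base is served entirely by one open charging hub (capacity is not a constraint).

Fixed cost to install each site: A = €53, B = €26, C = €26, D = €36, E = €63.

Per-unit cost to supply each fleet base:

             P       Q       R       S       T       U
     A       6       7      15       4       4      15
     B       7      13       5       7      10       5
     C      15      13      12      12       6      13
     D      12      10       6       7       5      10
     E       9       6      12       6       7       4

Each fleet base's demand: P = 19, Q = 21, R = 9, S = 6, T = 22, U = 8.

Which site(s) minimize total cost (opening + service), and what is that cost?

For any fixed open set, each fleet base goes to its cheapest open site; total = fixed + service.
{A, B}: P→A 6·19=114, Q→A 7·21=147, R→B 5·9=45, S→A 4·6=24, T→A 4·22=88, U→B 5·8=40. Service 458; fixed 79; total 537.
{A, B, C}: service 458 + fixed 105 = 563
{A, B, E}: service 429 + fixed 142 = 571
{A, B, C, D, E}: P→A 6·19=114, Q→E 6·21=126, R→B 5·9=45, S→A 4·6=24, T→A 4·22=88, U→E 4·8=32. Service 429; fixed 204; total 633.
No other subset beats 537.

Open A and B; minimum total cost 537.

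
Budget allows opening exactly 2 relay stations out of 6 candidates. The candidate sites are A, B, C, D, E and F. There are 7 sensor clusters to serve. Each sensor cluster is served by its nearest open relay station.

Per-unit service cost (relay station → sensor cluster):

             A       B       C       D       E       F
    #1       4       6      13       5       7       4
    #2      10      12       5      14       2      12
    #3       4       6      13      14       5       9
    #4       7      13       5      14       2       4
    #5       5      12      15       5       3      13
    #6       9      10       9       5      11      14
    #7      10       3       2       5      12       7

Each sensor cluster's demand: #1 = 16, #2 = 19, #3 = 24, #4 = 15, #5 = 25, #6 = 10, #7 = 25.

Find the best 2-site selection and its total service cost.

Choose C and E; total service cost 515.

With exactly 2 open, each sensor cluster uses its cheapest among the chosen.
{C, E}: #1→E 7·16=112, #2→E 2·19=38, #3→E 5·24=120, #4→E 2·15=30, #5→E 3·25=75, #6→C 9·10=90, #7→C 2·25=50. Service cost 515.
{D, E}: service cost 518
{B, E}: service cost 534
Among all 15 size-2 choices, {C, E} is lowest.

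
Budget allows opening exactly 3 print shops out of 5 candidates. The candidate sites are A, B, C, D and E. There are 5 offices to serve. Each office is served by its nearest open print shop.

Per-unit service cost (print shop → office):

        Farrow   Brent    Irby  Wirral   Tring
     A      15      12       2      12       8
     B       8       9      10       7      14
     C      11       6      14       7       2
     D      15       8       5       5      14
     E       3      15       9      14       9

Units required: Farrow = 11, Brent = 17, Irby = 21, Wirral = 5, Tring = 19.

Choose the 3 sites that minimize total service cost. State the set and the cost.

Choose A, C and E; total service cost 250.

With exactly 3 open, each office uses its cheapest among the chosen.
{A, C, E}: Farrow→E 3·11=33, Brent→C 6·17=102, Irby→A 2·21=42, Wirral→C 7·5=35, Tring→C 2·19=38. Service cost 250.
{C, D, E}: service cost 303
{A, B, C}: service cost 305
Among all 10 size-3 choices, {A, C, E} is lowest.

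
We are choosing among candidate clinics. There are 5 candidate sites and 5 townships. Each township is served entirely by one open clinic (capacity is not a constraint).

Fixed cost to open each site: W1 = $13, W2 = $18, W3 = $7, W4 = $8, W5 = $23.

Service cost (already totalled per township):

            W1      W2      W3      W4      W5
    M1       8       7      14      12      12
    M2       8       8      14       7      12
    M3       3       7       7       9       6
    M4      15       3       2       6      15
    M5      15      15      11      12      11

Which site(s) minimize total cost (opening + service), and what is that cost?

For any fixed open set, each township goes to its cheapest open site; total = fixed + service.
{W1, W3}: M1→W1 8, M2→W1 8, M3→W1 3, M4→W3 2, M5→W3 11. Service 32; fixed 20; total 52.
{W3, W4}: M1→W4 12, M2→W4 7, M3→W3 7, M4→W3 2, M5→W3 11. Service 39; fixed 15; total 54.
{W4}: service 46 + fixed 8 = 54
{W1, W2, W3, W4, W5}: service 30 + fixed 69 = 99
No other subset beats 52.

Open W1 and W3; minimum total cost 52.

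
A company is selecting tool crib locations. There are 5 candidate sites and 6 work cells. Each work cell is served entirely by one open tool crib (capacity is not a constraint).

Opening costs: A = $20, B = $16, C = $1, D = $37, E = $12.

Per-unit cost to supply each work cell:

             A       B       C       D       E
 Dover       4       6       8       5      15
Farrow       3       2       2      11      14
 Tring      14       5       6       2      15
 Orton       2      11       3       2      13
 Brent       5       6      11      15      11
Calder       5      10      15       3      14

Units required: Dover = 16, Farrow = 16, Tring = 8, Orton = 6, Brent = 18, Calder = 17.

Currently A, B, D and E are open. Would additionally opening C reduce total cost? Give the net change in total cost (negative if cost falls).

No — net change +1 (cost rises by 1).

Current service cost with {A, B, D, E}: 265.
Adding C: each work cell re-picks its cheapest; new service cost 265, saving 0.
Extra fixed cost: 1. Net change = 1 − 0 = 1.
(Totals: 350 → 351.)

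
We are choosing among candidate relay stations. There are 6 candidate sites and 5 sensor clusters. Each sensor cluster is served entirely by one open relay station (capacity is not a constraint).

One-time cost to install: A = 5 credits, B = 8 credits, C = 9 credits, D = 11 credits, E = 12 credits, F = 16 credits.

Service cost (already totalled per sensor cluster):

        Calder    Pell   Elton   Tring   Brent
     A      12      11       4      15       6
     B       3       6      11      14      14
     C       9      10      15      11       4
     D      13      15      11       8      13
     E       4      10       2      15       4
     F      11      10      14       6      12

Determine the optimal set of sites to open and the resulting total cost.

For any fixed open set, each sensor cluster goes to its cheapest open site; total = fixed + service.
{A, B}: Calder→B 3, Pell→B 6, Elton→A 4, Tring→B 14, Brent→A 6. Service 33; fixed 13; total 46.
{E}: Calder→E 4, Pell→E 10, Elton→E 2, Tring→E 15, Brent→E 4. Service 35; fixed 12; total 47.
{B, E}: service 29 + fixed 20 = 49
{A, B, C, D, E, F}: service 21 + fixed 61 = 82
No other subset beats 46.

Open A and B; minimum total cost 46.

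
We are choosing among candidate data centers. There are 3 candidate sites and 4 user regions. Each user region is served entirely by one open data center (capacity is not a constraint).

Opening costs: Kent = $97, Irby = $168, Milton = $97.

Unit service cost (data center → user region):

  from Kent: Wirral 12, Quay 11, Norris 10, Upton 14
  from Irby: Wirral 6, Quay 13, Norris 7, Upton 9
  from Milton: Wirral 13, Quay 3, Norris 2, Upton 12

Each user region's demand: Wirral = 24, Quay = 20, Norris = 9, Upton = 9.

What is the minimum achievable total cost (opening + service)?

Minimum total cost: 568

For any fixed open set, each user region goes to its cheapest open site; total = fixed + service.
{Irby, Milton}: Wirral→Irby 6·24=144, Quay→Milton 3·20=60, Norris→Milton 2·9=18, Upton→Irby 9·9=81. Service 303; fixed 265; total 568.
{Milton}: service 498 + fixed 97 = 595
{Kent, Irby, Milton}: service 303 + fixed 362 = 665
{Kent}: service 724 + fixed 97 = 821
No other subset beats 568.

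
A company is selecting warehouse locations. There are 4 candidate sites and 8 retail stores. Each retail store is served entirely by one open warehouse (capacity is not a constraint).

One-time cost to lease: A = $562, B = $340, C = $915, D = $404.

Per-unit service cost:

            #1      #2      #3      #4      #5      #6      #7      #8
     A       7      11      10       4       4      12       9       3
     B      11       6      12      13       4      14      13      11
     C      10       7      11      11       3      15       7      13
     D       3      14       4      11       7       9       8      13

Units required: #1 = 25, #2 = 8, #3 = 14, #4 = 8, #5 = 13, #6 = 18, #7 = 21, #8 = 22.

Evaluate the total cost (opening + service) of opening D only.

Total cost: 1442

Each retail store is assigned to its cheapest site among the open ones.
{D}: #1→D 3·25=75, #2→D 14·8=112, #3→D 4·14=56, #4→D 11·8=88, #5→D 7·13=91, #6→D 9·18=162, #7→D 8·21=168, #8→D 13·22=286. Service 1038; fixed 404; total 1442.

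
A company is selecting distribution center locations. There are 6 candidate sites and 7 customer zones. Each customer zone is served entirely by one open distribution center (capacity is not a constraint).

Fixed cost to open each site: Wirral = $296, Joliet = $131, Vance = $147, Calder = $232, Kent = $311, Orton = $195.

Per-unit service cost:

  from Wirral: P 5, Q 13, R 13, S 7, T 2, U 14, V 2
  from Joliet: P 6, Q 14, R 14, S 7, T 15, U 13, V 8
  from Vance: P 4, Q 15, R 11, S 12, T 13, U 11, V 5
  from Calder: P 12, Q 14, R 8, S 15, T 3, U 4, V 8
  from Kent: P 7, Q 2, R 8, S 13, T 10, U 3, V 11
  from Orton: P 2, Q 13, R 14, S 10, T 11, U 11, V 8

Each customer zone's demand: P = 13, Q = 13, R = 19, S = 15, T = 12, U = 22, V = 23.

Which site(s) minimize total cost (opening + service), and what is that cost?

For any fixed open set, each customer zone goes to its cheapest open site; total = fixed + service.
{Wirral, Kent}: P→Wirral 5·13=65, Q→Kent 2·13=26, R→Kent 8·19=152, S→Wirral 7·15=105, T→Wirral 2·12=24, U→Kent 3·22=66, V→Wirral 2·23=46. Service 484; fixed 607; total 1091.
{Vance, Kent}: service 711 + fixed 458 = 1169
{Joliet, Kent}: P→Joliet 6·13=78, Q→Kent 2·13=26, R→Kent 8·19=152, S→Joliet 7·15=105, T→Kent 10·12=120, U→Kent 3·22=66, V→Joliet 8·23=184. Service 731; fixed 442; total 1173.
{Wirral, Joliet, Vance, Calder, Kent, Orton}: P→Orton 2·13=26, Q→Kent 2·13=26, R→Calder 8·19=152, S→Wirral 7·15=105, T→Wirral 2·12=24, U→Kent 3·22=66, V→Wirral 2·23=46. Service 445; fixed 1312; total 1757.
No other subset beats 1091.

Open Wirral and Kent; minimum total cost 1091.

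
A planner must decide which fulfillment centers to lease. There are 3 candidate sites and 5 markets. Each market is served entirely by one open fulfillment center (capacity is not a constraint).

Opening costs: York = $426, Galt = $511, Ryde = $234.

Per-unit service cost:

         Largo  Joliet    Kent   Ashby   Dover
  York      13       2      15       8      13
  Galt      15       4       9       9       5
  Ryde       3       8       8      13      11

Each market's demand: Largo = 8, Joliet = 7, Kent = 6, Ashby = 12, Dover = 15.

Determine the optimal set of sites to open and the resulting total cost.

For any fixed open set, each market goes to its cheapest open site; total = fixed + service.
{Ryde}: Largo→Ryde 3·8=24, Joliet→Ryde 8·7=56, Kent→Ryde 8·6=48, Ashby→Ryde 13·12=156, Dover→Ryde 11·15=165. Service 449; fixed 234; total 683.
{Galt}: Largo→Galt 15·8=120, Joliet→Galt 4·7=28, Kent→Galt 9·6=54, Ashby→Galt 9·12=108, Dover→Galt 5·15=75. Service 385; fixed 511; total 896.
{York}: Largo→York 13·8=104, Joliet→York 2·7=14, Kent→York 15·6=90, Ashby→York 8·12=96, Dover→York 13·15=195. Service 499; fixed 426; total 925.
{York, Galt, Ryde}: Largo→Ryde 3·8=24, Joliet→York 2·7=14, Kent→Ryde 8·6=48, Ashby→York 8·12=96, Dover→Galt 5·15=75. Service 257; fixed 1171; total 1428.
No other subset beats 683.

Open Ryde only; minimum total cost 683.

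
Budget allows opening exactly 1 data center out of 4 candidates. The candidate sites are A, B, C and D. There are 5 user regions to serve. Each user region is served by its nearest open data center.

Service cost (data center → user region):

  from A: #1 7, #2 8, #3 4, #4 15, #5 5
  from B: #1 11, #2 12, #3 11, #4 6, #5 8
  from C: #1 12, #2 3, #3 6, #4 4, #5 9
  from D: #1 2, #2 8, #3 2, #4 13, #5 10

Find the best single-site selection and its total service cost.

With exactly 1 open, each user region uses its cheapest among the chosen.
{C}: #1→C 12, #2→C 3, #3→C 6, #4→C 4, #5→C 9. Service cost 34.
{D}: service cost 35
{A}: service cost 39
Among all 4 size-1 choices, {C} is lowest.

Choose C only; total service cost 34.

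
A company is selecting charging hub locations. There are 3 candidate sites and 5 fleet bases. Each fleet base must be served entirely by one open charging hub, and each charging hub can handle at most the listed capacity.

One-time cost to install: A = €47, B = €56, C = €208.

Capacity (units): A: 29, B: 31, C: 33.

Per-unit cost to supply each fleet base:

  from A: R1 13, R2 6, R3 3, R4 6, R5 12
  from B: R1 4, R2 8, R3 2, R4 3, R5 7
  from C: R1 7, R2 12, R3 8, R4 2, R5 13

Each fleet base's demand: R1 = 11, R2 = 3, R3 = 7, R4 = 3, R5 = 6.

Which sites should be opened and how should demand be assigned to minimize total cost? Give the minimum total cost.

Minimum total cost: 189

Open {B}: R1→B 4·11=44, R2→B 8·3=24, R3→B 2·7=14, R4→B 3·3=9, R5→B 7·6=42.
Loads: B carries 30/31. Service 133; fixed 56; total 189.
Next best feasible plan costs 230.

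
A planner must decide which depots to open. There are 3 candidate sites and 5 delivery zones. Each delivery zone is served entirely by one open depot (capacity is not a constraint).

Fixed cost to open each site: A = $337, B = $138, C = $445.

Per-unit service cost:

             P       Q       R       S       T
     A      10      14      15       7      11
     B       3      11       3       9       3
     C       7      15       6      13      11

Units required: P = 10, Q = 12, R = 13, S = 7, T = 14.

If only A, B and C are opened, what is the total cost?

Each delivery zone is assigned to its cheapest site among the open ones.
{A, B, C}: P→B 3·10=30, Q→B 11·12=132, R→B 3·13=39, S→A 7·7=49, T→B 3·14=42. Service 292; fixed 920; total 1212.

Total cost: 1212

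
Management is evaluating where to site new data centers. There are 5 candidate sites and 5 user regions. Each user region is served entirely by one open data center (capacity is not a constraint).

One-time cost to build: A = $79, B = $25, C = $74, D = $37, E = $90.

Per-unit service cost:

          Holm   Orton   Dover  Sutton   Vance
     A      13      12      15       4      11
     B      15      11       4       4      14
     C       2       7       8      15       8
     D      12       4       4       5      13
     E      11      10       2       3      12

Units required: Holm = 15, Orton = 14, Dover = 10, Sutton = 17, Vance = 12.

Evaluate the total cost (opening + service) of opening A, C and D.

Each user region is assigned to its cheapest site among the open ones.
{A, C, D}: Holm→C 2·15=30, Orton→D 4·14=56, Dover→D 4·10=40, Sutton→A 4·17=68, Vance→C 8·12=96. Service 290; fixed 190; total 480.

Total cost: 480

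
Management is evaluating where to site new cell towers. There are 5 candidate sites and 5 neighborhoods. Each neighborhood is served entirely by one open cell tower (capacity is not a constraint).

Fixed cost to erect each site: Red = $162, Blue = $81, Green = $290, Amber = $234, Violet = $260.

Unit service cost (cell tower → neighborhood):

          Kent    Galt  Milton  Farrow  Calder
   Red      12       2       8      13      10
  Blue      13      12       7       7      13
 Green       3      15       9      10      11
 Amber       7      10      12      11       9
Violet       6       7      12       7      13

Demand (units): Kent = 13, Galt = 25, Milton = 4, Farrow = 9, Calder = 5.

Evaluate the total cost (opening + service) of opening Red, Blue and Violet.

Total cost: 772

Each neighborhood is assigned to its cheapest site among the open ones.
{Red, Blue, Violet}: Kent→Violet 6·13=78, Galt→Red 2·25=50, Milton→Blue 7·4=28, Farrow→Blue 7·9=63, Calder→Red 10·5=50. Service 269; fixed 503; total 772.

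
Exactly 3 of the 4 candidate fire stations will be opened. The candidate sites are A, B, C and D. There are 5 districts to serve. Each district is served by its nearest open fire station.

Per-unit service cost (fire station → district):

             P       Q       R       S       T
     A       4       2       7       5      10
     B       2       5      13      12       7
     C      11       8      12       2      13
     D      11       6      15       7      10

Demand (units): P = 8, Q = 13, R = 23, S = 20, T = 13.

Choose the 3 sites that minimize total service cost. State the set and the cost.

Choose A, B and C; total service cost 334.

With exactly 3 open, each district uses its cheapest among the chosen.
{A, B, C}: P→B 2·8=16, Q→A 2·13=26, R→A 7·23=161, S→C 2·20=40, T→B 7·13=91. Service cost 334.
{A, C, D}: service cost 389
{A, B, D}: service cost 394
Among all 4 size-3 choices, {A, B, C} is lowest.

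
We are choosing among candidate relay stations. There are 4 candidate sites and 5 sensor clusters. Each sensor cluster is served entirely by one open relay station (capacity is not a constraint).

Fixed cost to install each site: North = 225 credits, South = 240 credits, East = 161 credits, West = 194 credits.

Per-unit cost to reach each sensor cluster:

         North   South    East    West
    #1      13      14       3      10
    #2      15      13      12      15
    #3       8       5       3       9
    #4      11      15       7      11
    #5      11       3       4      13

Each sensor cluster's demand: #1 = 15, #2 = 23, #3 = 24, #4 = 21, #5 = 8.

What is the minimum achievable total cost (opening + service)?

Minimum total cost: 733

For any fixed open set, each sensor cluster goes to its cheapest open site; total = fixed + service.
{East}: #1→East 3·15=45, #2→East 12·23=276, #3→East 3·24=72, #4→East 7·21=147, #5→East 4·8=32. Service 572; fixed 161; total 733.
{East, West}: #1→East 3·15=45, #2→East 12·23=276, #3→East 3·24=72, #4→East 7·21=147, #5→East 4·8=32. Service 572; fixed 355; total 927.
{North, East}: #1→East 3·15=45, #2→East 12·23=276, #3→East 3·24=72, #4→East 7·21=147, #5→East 4·8=32. Service 572; fixed 386; total 958.
{North, South, East, West}: service 564 + fixed 820 = 1384
No other subset beats 733.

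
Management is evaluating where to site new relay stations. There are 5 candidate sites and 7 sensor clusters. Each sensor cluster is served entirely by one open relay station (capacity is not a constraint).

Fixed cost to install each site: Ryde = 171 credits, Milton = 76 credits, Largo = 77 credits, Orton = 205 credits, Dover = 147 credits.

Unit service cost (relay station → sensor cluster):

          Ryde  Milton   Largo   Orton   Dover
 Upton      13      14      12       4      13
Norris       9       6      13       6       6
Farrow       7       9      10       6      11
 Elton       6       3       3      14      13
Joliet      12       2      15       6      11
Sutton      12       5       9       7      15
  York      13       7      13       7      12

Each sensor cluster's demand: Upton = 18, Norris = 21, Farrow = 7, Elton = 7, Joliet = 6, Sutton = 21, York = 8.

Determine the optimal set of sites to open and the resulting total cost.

For any fixed open set, each sensor cluster goes to its cheapest open site; total = fixed + service.
{Milton}: Upton→Milton 14·18=252, Norris→Milton 6·21=126, Farrow→Milton 9·7=63, Elton→Milton 3·7=21, Joliet→Milton 2·6=12, Sutton→Milton 5·21=105, York→Milton 7·8=56. Service 635; fixed 76; total 711.
{Milton, Orton}: service 434 + fixed 281 = 715
{Milton, Largo}: service 599 + fixed 153 = 752
{Ryde, Milton, Largo, Orton, Dover}: Upton→Orton 4·18=72, Norris→Milton 6·21=126, Farrow→Orton 6·7=42, Elton→Milton 3·7=21, Joliet→Milton 2·6=12, Sutton→Milton 5·21=105, York→Milton 7·8=56. Service 434; fixed 676; total 1110.
No other subset beats 711.

Open Milton only; minimum total cost 711.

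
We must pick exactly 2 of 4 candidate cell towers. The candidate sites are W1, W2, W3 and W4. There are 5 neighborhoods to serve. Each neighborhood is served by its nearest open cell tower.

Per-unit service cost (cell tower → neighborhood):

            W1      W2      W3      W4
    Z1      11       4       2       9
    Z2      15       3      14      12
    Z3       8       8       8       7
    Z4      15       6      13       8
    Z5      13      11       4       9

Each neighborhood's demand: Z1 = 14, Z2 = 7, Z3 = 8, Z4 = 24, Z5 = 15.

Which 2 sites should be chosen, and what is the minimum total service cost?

With exactly 2 open, each neighborhood uses its cheapest among the chosen.
{W2, W3}: Z1→W3 2·14=28, Z2→W2 3·7=21, Z3→W2 8·8=64, Z4→W2 6·24=144, Z5→W3 4·15=60. Service cost 317.
{W2, W4}: service cost 412
{W3, W4}: service cost 420
Among all 6 size-2 choices, {W2, W3} is lowest.

Choose W2 and W3; total service cost 317.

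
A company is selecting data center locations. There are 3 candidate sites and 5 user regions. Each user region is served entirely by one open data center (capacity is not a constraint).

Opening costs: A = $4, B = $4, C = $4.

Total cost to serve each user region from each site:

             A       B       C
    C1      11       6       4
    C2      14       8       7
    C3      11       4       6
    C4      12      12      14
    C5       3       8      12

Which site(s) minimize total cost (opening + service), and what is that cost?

For any fixed open set, each user region goes to its cheapest open site; total = fixed + service.
{A, C}: C1→C 4, C2→C 7, C3→C 6, C4→A 12, C5→A 3. Service 32; fixed 8; total 40.
{A, B}: C1→B 6, C2→B 8, C3→B 4, C4→A 12, C5→A 3. Service 33; fixed 8; total 41.
{A, B, C}: C1→C 4, C2→C 7, C3→B 4, C4→A 12, C5→A 3. Service 30; fixed 12; total 42.
{A}: C1→A 11, C2→A 14, C3→A 11, C4→A 12, C5→A 3. Service 51; fixed 4; total 55.
(All 7 nonempty subsets were checked; A and C is lowest.)

Open A and C; minimum total cost 40.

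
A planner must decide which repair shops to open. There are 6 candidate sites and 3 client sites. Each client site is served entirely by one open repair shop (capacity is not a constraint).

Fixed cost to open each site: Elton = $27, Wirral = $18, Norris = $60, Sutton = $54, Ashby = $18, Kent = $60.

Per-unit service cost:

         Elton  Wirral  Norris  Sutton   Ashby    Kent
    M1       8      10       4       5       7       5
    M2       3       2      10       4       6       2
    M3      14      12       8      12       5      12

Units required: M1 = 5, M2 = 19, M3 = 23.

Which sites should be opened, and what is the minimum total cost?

For any fixed open set, each client site goes to its cheapest open site; total = fixed + service.
{Wirral, Ashby}: M1→Ashby 7·5=35, M2→Wirral 2·19=38, M3→Ashby 5·23=115. Service 188; fixed 36; total 224.
{Elton, Wirral, Ashby}: service 188 + fixed 63 = 251
{Elton, Ashby}: service 207 + fixed 45 = 252
{Elton, Wirral, Norris, Sutton, Ashby, Kent}: service 173 + fixed 237 = 410
No other subset beats 224.

Open Wirral and Ashby; minimum total cost 224.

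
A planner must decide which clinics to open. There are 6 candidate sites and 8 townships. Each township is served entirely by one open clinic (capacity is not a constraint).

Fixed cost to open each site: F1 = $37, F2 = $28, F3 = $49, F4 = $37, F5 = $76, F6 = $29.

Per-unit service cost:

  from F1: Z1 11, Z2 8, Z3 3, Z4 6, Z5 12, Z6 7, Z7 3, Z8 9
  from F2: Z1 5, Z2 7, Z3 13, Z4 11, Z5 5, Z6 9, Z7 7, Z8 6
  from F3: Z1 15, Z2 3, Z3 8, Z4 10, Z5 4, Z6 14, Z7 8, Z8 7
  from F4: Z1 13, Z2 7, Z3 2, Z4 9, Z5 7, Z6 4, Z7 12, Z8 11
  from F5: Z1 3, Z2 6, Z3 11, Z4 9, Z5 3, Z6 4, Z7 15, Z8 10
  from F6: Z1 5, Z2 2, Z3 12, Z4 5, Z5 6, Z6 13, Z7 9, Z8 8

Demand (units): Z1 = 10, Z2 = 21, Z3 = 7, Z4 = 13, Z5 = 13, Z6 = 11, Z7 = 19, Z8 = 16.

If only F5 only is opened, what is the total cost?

Each township is assigned to its cheapest site among the open ones.
{F5}: Z1→F5 3·10=30, Z2→F5 6·21=126, Z3→F5 11·7=77, Z4→F5 9·13=117, Z5→F5 3·13=39, Z6→F5 4·11=44, Z7→F5 15·19=285, Z8→F5 10·16=160. Service 878; fixed 76; total 954.

Total cost: 954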